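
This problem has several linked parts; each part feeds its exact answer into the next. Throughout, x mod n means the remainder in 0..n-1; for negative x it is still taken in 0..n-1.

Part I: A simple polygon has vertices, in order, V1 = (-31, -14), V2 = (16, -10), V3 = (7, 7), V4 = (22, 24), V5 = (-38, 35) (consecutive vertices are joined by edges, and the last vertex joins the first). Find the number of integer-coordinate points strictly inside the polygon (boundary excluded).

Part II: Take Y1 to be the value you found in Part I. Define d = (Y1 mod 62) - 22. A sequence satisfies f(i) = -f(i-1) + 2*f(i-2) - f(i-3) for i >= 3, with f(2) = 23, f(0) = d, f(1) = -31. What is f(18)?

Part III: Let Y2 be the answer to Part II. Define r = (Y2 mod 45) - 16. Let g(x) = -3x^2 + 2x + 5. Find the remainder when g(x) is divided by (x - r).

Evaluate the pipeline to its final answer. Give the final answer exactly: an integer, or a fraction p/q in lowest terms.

-11

Part I: cross terms: (-31*-10 - 16*-14)=534, (16*7 - 7*-10)=182, (7*24 - 22*7)=14, (22*35 - -38*24)=1682, (-38*-14 - -31*35)=1617; twice the area = |4029| = 4029; area = 4029/2; boundary points = 1 + 1 + 1 + 1 + 7 = 11; strictly interior points = area - boundary/2 + 1 = 2010; answer 2010
Part II: Y1 = 2010; d = 4; f(3) = -1*(23) + 2*(-31) - 1*(4) = -89; iterating: f(3)=-89, f(4)=166, f(5)=-367, f(6)=788, f(7)=-1688, f(8)=3631, f(9)=-7795, f(10)=16745, f(11)=-35966, f(12)=77251, f(13)=-165928, f(14)=356396, f(15)=-765503, f(16)=1644223, f(17)=-3531625, f(18)=7585574; answer 7585574
Part III: Y2 = 7585574; r = -2; remainder = value at the root: -3*(-2)^2 + 2*(-2)^1 + 5 = (-12) + (-4) + (5) = -11; answer -11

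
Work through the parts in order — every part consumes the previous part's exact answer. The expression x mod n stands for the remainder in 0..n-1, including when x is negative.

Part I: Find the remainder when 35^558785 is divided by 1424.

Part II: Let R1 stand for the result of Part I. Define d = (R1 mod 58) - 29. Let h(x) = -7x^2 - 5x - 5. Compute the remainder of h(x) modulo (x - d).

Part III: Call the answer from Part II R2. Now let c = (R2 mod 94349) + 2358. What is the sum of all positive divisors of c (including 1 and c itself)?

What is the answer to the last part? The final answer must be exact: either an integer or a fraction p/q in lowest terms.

Part I: squarings mod 1424: 35^1=35, 35^2=1225, 35^4=1153, 35^8=817, 35^16=1057, 35^32=833, 35^64=401, 35^128=1313, 35^256=929, 35^512=97, 35^1024=865, 35^2048=625, 35^4096=449, 35^8192=817, 35^16384=1057, 35^32768=833, 35^65536=401, 35^131072=1313, 35^262144=929, 35^524288=97; 35^558785 = 35^1 * 35^64 * 35^128 * 35^512 * 35^1024 * 35^32768 * 35^524288 = 547 (mod 1424); answer 547
Part II: R1 = 547; d = -4; remainder = value at the root: -7*(-4)^2 - 5*(-4)^1 - 5 = (-112) + (20) + (-5) = -97; answer -97
Part III: R2 = -97; c = 96610; 96610 = 2 * 5 * 9661; sigma = (1 + 2) * (1 + 5) * (1 + 9661) = 3 * 6 * 9662 = 173916; answer 173916

173916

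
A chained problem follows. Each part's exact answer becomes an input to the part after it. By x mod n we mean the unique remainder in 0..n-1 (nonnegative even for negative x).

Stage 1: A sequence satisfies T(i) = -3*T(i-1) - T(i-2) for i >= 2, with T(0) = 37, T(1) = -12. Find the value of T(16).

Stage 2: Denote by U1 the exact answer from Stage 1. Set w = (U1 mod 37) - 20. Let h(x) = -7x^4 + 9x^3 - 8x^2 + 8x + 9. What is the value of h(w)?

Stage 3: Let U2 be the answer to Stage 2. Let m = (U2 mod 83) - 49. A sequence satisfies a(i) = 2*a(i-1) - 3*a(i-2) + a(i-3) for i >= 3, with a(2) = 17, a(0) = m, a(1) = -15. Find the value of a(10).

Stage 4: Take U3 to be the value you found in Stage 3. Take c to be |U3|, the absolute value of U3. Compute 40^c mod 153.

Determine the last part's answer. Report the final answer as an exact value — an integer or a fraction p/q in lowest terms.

49

Stage 1: T(2) = -3*(-12) - 1*(37) = -1; iterating: T(2)=-1, T(3)=15, T(4)=-44, T(5)=117, T(6)=-307, T(7)=804, T(8)=-2105, T(9)=5511, T(10)=-14428, T(11)=37773, T(12)=-98891, T(13)=258900, T(14)=-677809, T(15)=1774527, T(16)=-4645772; answer -4645772
Stage 2: U1 = -4645772; w = 2; -7*(2)^4 + 9*(2)^3 - 8*(2)^2 + 8*(2)^1 + 9 = (-112) + (72) + (-32) + (16) + (9) = -47; answer -47
Stage 3: U2 = -47; m = -13; a(3) = 2*(17) - 3*(-15) + 1*(-13) = 66; iterating: a(3)=66, a(4)=66, a(5)=-49, a(6)=-230, a(7)=-247, a(8)=147, a(9)=805, a(10)=922; answer 922
Stage 4: U3 = 922; c = 922; squarings mod 153: 40^1=40, 40^2=70, 40^4=4, 40^8=16, 40^16=103, 40^32=52, 40^64=103, 40^128=52, 40^256=103, 40^512=52; 40^922 = 40^2 * 40^8 * 40^16 * 40^128 * 40^256 * 40^512 = 49 (mod 153); answer 49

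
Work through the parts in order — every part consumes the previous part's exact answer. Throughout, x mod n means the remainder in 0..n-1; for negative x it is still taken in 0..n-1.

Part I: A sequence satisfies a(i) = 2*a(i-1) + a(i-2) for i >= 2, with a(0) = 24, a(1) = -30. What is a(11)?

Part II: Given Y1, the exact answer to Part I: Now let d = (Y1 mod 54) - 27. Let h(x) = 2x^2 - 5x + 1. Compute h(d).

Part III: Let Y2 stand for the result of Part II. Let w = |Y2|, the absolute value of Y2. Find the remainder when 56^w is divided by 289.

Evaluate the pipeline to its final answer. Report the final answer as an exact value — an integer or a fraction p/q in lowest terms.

110

Part I: a(2) = 2*(-30) + 1*(24) = -36; iterating: a(2)=-36, a(3)=-102, a(4)=-240, a(5)=-582, a(6)=-1404, a(7)=-3390, a(8)=-8184, a(9)=-19758, a(10)=-47700, a(11)=-115158; answer -115158
Part II: Y1 = -115158; d = -3; 2*(-3)^2 - 5*(-3)^1 + 1 = (18) + (15) + (1) = 34; answer 34
Part III: Y2 = 34; w = 34; squarings mod 289: 56^1=56, 56^2=246, 56^4=115, 56^8=220, 56^16=137, 56^32=273; 56^34 = 56^2 * 56^32 = 110 (mod 289); answer 110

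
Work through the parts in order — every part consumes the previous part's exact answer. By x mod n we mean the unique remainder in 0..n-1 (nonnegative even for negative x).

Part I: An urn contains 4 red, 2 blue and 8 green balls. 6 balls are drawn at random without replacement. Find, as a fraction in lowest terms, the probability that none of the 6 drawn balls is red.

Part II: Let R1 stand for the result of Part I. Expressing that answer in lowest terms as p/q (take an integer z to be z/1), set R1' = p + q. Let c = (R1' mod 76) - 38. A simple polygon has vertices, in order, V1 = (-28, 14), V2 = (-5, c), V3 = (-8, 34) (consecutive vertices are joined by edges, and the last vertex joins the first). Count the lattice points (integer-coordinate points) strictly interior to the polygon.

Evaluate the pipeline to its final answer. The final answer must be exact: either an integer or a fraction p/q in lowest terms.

Part I: total draws C(14,6) = 3003; favorable C(10,6) = 210; P = 10/143; answer 10/143
Part II: R1 = 10/143; threaded value p + q = 153; c = -37; cross terms: (-28*-37 - -5*14)=1106, (-5*34 - -8*-37)=-466, (-8*14 - -28*34)=840; twice the area = |1480| = 1480; area = 740; boundary points = 1 + 1 + 20 = 22; strictly interior points = area - boundary/2 + 1 = 730; answer 730

730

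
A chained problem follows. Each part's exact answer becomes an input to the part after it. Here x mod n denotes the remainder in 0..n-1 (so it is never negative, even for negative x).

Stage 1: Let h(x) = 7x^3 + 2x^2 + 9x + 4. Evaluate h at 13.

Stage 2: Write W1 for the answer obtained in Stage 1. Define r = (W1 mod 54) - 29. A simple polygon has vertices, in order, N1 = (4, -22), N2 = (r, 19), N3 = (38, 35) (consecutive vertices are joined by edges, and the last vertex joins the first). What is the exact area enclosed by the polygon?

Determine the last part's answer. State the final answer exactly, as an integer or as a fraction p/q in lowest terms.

Stage 1: 7*(13)^3 + 2*(13)^2 + 9*(13)^1 + 4 = (15379) + (338) + (117) + (4) = 15838; answer 15838
Stage 2: W1 = 15838; r = -13; cross terms: (4*19 - -13*-22)=-210, (-13*35 - 38*19)=-1177, (38*-22 - 4*35)=-976; twice the area = |-2363| = 2363; area = 2363/2; answer 2363/2

2363/2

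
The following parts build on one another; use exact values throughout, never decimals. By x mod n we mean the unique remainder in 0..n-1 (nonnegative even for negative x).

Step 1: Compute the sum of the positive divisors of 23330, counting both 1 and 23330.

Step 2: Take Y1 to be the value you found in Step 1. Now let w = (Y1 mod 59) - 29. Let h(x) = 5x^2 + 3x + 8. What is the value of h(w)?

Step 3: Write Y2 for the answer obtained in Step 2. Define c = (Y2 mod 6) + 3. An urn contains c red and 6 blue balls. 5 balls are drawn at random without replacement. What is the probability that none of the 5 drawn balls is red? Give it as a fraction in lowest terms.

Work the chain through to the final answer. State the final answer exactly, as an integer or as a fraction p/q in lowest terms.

2/429

Step 1: 23330 = 2 * 5 * 2333; sigma = (1 + 2) * (1 + 5) * (1 + 2333) = 3 * 6 * 2334 = 42012; answer 42012
Step 2: Y1 = 42012; w = -25; 5*(-25)^2 + 3*(-25)^1 + 8 = (3125) + (-75) + (8) = 3058; answer 3058
Step 3: Y2 = 3058; c = 7; total draws C(13,5) = 1287; favorable C(6,5) = 6; P = 2/429; answer 2/429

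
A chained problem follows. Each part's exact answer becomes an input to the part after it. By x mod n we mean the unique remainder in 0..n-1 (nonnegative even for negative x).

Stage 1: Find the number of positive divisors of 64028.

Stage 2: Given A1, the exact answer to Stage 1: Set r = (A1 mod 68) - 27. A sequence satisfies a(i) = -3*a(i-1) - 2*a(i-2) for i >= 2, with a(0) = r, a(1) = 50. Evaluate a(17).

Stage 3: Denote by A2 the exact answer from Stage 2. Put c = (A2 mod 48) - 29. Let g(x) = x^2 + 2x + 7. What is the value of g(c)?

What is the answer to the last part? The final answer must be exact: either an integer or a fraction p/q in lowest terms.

Stage 1: 64028 = 2^2 * 16007; number of divisors = (2+1) * (1+1) = 6; answer 6
Stage 2: A1 = 6; r = -21; a(2) = -3*(50) - 2*(-21) = -108; iterating: a(2)=-108, a(3)=224, a(4)=-456, a(5)=920, a(6)=-1848, a(7)=3704, a(8)=-7416, a(9)=14840, a(10)=-29688, a(11)=59384, a(12)=-118776, a(13)=237560, a(14)=-475128, a(15)=950264, a(16)=-1900536, a(17)=3801080; answer 3801080
Stage 3: A2 = 3801080; c = -21; 1*(-21)^2 + 2*(-21)^1 + 7 = (441) + (-42) + (7) = 406; answer 406

406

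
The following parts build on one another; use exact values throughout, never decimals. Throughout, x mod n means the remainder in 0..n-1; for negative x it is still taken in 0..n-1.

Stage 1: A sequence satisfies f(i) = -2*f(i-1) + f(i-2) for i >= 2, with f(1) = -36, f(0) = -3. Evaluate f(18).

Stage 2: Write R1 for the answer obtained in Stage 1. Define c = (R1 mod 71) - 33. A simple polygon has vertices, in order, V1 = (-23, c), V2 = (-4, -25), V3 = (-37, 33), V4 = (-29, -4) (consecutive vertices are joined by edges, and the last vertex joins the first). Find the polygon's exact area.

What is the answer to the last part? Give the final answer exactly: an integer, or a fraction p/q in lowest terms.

403

Stage 1: f(2) = -2*(-36) + 1*(-3) = 69; iterating: f(2)=69, f(3)=-174, f(4)=417, f(5)=-1008, f(6)=2433, f(7)=-5874, f(8)=14181, f(9)=-34236, f(10)=82653, f(11)=-199542, f(12)=481737, f(13)=-1163016, f(14)=2807769, f(15)=-6778554, f(16)=16364877, f(17)=-39508308, f(18)=95381493; answer 95381493
Stage 2: R1 = 95381493; c = -11; cross terms: (-23*-25 - -4*-11)=531, (-4*33 - -37*-25)=-1057, (-37*-4 - -29*33)=1105, (-29*-11 - -23*-4)=227; twice the area = |806| = 806; area = 403; answer 403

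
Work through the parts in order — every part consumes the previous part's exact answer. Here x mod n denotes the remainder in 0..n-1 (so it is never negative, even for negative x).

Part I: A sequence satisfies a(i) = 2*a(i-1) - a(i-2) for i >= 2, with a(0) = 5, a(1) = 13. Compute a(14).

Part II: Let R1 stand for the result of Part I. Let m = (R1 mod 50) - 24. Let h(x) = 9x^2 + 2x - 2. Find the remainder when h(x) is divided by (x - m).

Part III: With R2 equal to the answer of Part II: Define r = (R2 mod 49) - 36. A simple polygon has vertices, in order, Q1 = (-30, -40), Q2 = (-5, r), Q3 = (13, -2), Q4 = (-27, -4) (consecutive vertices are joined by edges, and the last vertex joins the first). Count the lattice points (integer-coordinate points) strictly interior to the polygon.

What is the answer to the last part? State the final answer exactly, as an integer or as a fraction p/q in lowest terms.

Part I: a(2) = 2*(13) - 1*(5) = 21; iterating: a(2)=21, a(3)=29, a(4)=37, a(5)=45, a(6)=53, a(7)=61, a(8)=69, a(9)=77, a(10)=85, a(11)=93, a(12)=101, a(13)=109, a(14)=117; answer 117
Part II: R1 = 117; m = -7; remainder = value at the root: 9*(-7)^2 + 2*(-7)^1 - 2 = (441) + (-14) + (-2) = 425; answer 425
Part III: R2 = 425; r = -3; cross terms: (-30*-3 - -5*-40)=-110, (-5*-2 - 13*-3)=49, (13*-4 - -27*-2)=-106, (-27*-40 - -30*-4)=960; twice the area = |793| = 793; area = 793/2; boundary points = 1 + 1 + 2 + 3 = 7; strictly interior points = area - boundary/2 + 1 = 394; answer 394

394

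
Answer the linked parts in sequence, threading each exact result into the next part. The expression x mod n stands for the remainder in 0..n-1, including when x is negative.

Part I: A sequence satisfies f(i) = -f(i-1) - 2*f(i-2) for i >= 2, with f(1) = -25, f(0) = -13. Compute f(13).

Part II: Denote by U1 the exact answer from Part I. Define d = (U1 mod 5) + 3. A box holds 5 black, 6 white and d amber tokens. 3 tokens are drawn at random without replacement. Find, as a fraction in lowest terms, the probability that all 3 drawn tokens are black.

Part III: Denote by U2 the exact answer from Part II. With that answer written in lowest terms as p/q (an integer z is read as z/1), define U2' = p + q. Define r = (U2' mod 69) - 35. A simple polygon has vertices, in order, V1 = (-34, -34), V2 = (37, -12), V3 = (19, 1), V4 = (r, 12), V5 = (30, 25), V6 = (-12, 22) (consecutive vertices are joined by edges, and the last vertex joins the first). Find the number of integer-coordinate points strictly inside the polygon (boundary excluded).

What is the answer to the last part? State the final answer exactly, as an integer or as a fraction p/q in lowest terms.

Part I: f(2) = -1*(-25) - 2*(-13) = 51; iterating: f(2)=51, f(3)=-1, f(4)=-101, f(5)=103, f(6)=99, f(7)=-305, f(8)=107, f(9)=503, f(10)=-717, f(11)=-289, f(12)=1723, f(13)=-1145; answer -1145
Part II: U1 = -1145; d = 3; total draws C(14,3) = 364; favorable C(5,3) = 10; P = 5/182; answer 5/182
Part III: U2 = 5/182; threaded value p + q = 187; r = 14; cross terms: (-34*-12 - 37*-34)=1666, (37*1 - 19*-12)=265, (19*12 - 14*1)=214, (14*25 - 30*12)=-10, (30*22 - -12*25)=960, (-12*-34 - -34*22)=1156; twice the area = |4251| = 4251; area = 4251/2; boundary points = 1 + 1 + 1 + 1 + 3 + 2 = 9; strictly interior points = area - boundary/2 + 1 = 2122; answer 2122

2122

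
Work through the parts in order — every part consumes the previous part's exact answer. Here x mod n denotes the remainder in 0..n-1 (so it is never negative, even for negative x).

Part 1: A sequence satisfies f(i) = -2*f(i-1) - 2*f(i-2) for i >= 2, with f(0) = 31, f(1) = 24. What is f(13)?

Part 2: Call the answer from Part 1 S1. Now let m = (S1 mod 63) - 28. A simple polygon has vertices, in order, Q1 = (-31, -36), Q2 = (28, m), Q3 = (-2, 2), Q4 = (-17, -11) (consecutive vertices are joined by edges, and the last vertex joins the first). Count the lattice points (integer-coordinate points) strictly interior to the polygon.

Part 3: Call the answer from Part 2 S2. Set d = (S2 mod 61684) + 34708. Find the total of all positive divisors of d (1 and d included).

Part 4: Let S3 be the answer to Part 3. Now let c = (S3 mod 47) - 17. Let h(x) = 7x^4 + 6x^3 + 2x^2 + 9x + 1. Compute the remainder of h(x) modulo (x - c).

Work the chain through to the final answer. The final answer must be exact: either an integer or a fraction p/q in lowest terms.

2406745

Part 1: f(2) = -2*(24) - 2*(31) = -110; iterating: f(2)=-110, f(3)=172, f(4)=-124, f(5)=-96, f(6)=440, f(7)=-688, f(8)=496, f(9)=384, f(10)=-1760, f(11)=2752, f(12)=-1984, f(13)=-1536; answer -1536
Part 2: S1 = -1536; m = 11; cross terms: (-31*11 - 28*-36)=667, (28*2 - -2*11)=78, (-2*-11 - -17*2)=56, (-17*-36 - -31*-11)=271; twice the area = |1072| = 1072; area = 536; boundary points = 1 + 3 + 1 + 1 = 6; strictly interior points = area - boundary/2 + 1 = 534; answer 534
Part 3: S2 = 534; d = 35242; 35242 = 2 * 67 * 263; sigma = (1 + 2) * (1 + 67) * (1 + 263) = 3 * 68 * 264 = 53856; answer 53856
Part 4: S3 = 53856; c = 24; remainder = value at the root: 7*(24)^4 + 6*(24)^3 + 2*(24)^2 + 9*(24)^1 + 1 = (2322432) + (82944) + (1152) + (216) + (1) = 2406745; answer 2406745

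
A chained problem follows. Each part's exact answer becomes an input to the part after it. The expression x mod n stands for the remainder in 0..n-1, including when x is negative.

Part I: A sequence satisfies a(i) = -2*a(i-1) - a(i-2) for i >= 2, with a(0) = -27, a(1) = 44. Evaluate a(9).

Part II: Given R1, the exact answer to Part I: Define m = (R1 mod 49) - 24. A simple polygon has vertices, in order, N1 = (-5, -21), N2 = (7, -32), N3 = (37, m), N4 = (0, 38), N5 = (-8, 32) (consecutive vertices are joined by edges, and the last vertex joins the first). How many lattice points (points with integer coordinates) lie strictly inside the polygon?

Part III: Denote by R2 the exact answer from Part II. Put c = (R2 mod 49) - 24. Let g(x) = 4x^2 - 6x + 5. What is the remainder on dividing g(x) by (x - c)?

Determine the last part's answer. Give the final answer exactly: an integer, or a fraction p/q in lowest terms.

113

Part I: a(2) = -2*(44) - 1*(-27) = -61; iterating: a(2)=-61, a(3)=78, a(4)=-95, a(5)=112, a(6)=-129, a(7)=146, a(8)=-163, a(9)=180; answer 180
Part II: R1 = 180; m = 9; cross terms: (-5*-32 - 7*-21)=307, (7*9 - 37*-32)=1247, (37*38 - 0*9)=1406, (0*32 - -8*38)=304, (-8*-21 - -5*32)=328; twice the area = |3592| = 3592; area = 1796; boundary points = 1 + 1 + 1 + 2 + 1 = 6; strictly interior points = area - boundary/2 + 1 = 1794; answer 1794
Part III: R2 = 1794; c = 6; remainder = value at the root: 4*(6)^2 - 6*(6)^1 + 5 = (144) + (-36) + (5) = 113; answer 113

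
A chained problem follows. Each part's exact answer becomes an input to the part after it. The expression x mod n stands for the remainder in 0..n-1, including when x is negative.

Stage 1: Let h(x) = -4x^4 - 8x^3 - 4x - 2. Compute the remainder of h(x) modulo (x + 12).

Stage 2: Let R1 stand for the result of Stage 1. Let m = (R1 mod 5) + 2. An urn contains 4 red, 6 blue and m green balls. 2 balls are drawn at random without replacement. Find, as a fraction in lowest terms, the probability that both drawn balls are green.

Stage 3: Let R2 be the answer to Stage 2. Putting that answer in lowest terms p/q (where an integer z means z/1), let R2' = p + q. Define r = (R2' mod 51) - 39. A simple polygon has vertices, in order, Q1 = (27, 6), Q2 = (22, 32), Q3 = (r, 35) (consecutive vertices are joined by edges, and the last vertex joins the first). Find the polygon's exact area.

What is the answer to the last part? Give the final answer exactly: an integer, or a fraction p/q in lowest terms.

869/2

Stage 1: remainder = value at the root: -4*(-12)^4 - 8*(-12)^3 - 4*(-12)^1 - 2 = (-82944) + (13824) + (48) + (-2) = -69074; answer -69074
Stage 2: R1 = -69074; m = 3; total draws C(13,2) = 78; favorable C(3,2) = 3; P = 1/26; answer 1/26
Stage 3: R2 = 1/26; threaded value p + q = 27; r = -12; cross terms: (27*32 - 22*6)=732, (22*35 - -12*32)=1154, (-12*6 - 27*35)=-1017; twice the area = |869| = 869; area = 869/2; answer 869/2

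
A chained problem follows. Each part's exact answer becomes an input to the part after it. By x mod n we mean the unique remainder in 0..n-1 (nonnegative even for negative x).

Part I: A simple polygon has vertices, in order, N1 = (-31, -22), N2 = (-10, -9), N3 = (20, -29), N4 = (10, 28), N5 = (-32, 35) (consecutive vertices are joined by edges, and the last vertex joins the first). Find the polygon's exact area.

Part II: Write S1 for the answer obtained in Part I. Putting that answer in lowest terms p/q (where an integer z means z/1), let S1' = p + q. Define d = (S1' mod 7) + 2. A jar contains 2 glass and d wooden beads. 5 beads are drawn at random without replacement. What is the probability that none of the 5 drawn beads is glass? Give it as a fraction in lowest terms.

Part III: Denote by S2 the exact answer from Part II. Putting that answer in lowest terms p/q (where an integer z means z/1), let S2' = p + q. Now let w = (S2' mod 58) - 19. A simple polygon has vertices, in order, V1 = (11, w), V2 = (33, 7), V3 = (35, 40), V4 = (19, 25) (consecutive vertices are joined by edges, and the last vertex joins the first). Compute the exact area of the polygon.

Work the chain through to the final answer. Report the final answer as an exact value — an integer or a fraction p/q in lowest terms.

Part I: cross terms: (-31*-9 - -10*-22)=59, (-10*-29 - 20*-9)=470, (20*28 - 10*-29)=850, (10*35 - -32*28)=1246, (-32*-22 - -31*35)=1789; twice the area = |4414| = 4414; area = 2207; answer 2207
Part II: S1 = 2207; threaded value p + q = 2208; d = 5; total draws C(7,5) = 21; favorable C(5,5) = 1; P = 1/21; answer 1/21
Part III: S2 = 1/21; threaded value p + q = 22; w = 3; cross terms: (11*7 - 33*3)=-22, (33*40 - 35*7)=1075, (35*25 - 19*40)=115, (19*3 - 11*25)=-218; twice the area = |950| = 950; area = 475; answer 475

475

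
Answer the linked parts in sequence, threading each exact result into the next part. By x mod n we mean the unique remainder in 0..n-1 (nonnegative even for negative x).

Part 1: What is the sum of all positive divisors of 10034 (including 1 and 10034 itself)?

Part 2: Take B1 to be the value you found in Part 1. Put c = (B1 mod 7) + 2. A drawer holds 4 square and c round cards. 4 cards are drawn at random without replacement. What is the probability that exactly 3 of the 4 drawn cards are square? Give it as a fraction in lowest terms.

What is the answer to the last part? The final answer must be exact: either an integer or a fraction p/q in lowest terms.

Part 1: 10034 = 2 * 29 * 173; sigma = (1 + 2) * (1 + 29) * (1 + 173) = 3 * 30 * 174 = 15660; answer 15660
Part 2: B1 = 15660; c = 3; total draws C(7,4) = 35; favorable C(4,3)*C(3,1) = 12; P = 12/35; answer 12/35

12/35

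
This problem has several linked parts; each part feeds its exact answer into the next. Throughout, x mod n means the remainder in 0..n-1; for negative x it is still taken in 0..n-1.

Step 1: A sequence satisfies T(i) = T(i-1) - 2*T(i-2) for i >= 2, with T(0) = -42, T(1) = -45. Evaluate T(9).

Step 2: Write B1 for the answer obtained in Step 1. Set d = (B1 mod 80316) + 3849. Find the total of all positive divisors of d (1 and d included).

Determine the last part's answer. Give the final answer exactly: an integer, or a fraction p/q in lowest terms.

Step 1: T(2) = 1*(-45) - 2*(-42) = 39; iterating: T(2)=39, T(3)=129, T(4)=51, T(5)=-207, T(6)=-309, T(7)=105, T(8)=723, T(9)=513; answer 513
Step 2: B1 = 513; d = 4362; 4362 = 2 * 3 * 727; sigma = (1 + 2) * (1 + 3) * (1 + 727) = 3 * 4 * 728 = 8736; answer 8736

8736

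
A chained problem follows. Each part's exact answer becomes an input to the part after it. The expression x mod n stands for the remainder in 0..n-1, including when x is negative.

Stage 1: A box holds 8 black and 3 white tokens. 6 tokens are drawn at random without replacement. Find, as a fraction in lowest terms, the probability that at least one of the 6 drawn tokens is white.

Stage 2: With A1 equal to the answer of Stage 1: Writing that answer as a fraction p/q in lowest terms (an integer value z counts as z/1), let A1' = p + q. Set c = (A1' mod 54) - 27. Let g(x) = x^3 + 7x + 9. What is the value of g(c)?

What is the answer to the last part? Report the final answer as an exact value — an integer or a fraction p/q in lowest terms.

-5023

Stage 1: total draws C(11,6) = 462; complement C(8,6) = 28; favorable 462 - 28 = 434; P = 31/33; answer 31/33
Stage 2: A1 = 31/33; threaded value p + q = 64; c = -17; 1*(-17)^3 + 7*(-17)^1 + 9 = (-4913) + (-119) + (9) = -5023; answer -5023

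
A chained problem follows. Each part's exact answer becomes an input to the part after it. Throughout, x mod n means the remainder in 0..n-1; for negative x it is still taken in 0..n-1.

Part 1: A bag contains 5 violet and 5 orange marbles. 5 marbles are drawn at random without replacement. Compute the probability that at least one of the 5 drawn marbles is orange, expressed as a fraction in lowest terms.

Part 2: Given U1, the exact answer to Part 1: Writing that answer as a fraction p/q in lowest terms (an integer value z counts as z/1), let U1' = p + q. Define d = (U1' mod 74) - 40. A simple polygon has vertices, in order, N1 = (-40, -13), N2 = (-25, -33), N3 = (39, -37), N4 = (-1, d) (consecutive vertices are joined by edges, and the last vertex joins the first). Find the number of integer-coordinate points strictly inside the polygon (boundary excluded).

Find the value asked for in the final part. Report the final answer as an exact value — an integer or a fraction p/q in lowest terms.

2334

Part 1: total draws C(10,5) = 252; complement C(5,5) = 1; favorable 252 - 1 = 251; P = 251/252; answer 251/252
Part 2: U1 = 251/252; threaded value p + q = 503; d = 19; cross terms: (-40*-33 - -25*-13)=995, (-25*-37 - 39*-33)=2212, (39*19 - -1*-37)=704, (-1*-13 - -40*19)=773; twice the area = |4684| = 4684; area = 2342; boundary points = 5 + 4 + 8 + 1 = 18; strictly interior points = area - boundary/2 + 1 = 2334; answer 2334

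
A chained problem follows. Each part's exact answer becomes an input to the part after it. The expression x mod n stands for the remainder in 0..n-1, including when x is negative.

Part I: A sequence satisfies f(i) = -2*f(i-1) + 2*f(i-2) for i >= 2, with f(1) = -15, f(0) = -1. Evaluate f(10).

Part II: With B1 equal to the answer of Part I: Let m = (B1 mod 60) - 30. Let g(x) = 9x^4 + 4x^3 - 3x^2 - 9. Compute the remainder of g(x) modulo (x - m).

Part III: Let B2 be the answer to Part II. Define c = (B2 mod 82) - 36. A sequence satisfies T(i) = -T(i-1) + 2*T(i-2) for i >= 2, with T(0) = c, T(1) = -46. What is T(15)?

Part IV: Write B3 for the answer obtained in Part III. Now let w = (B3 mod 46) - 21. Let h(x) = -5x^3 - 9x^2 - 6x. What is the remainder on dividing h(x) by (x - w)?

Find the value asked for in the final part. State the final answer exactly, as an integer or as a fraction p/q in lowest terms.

-4428

Part I: f(2) = -2*(-15) + 2*(-1) = 28; iterating: f(2)=28, f(3)=-86, f(4)=228, f(5)=-628, f(6)=1712, f(7)=-4680, f(8)=12784, f(9)=-34928, f(10)=95424; answer 95424
Part II: B1 = 95424; m = -6; remainder = value at the root: 9*(-6)^4 + 4*(-6)^3 - 3*(-6)^2 - 9 = (11664) + (-864) + (-108) + (-9) = 10683; answer 10683
Part III: B2 = 10683; c = -13; T(2) = -1*(-46) + 2*(-13) = 20; iterating: T(2)=20, T(3)=-112, T(4)=152, T(5)=-376, T(6)=680, T(7)=-1432, T(8)=2792, T(9)=-5656, T(10)=11240, T(11)=-22552, T(12)=45032, T(13)=-90136, T(14)=180200, T(15)=-360472; answer -360472
Part IV: B3 = -360472; w = 9; remainder = value at the root: -5*(9)^3 - 9*(9)^2 - 6*(9)^1 = (-3645) + (-729) + (-54) = -4428; answer -4428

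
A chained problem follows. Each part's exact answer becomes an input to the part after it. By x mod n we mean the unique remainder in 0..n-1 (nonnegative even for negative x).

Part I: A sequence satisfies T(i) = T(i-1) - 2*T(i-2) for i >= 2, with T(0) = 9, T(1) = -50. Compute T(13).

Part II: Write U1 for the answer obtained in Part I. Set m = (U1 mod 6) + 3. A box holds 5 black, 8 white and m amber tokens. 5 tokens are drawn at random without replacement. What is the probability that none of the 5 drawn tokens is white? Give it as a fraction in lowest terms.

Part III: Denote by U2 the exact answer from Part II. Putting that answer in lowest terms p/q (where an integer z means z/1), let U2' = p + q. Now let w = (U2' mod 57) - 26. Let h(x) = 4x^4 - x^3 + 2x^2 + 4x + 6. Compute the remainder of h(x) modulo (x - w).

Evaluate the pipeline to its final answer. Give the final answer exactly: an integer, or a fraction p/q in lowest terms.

Part I: T(2) = 1*(-50) - 2*(9) = -68; iterating: T(2)=-68, T(3)=32, T(4)=168, T(5)=104, T(6)=-232, T(7)=-440, T(8)=24, T(9)=904, T(10)=856, T(11)=-952, T(12)=-2664, T(13)=-760; answer -760
Part II: U1 = -760; m = 5; total draws C(18,5) = 8568; favorable C(10,5) = 252; P = 1/34; answer 1/34
Part III: U2 = 1/34; threaded value p + q = 35; w = 9; remainder = value at the root: 4*(9)^4 - 1*(9)^3 + 2*(9)^2 + 4*(9)^1 + 6 = (26244) + (-729) + (162) + (36) + (6) = 25719; answer 25719

25719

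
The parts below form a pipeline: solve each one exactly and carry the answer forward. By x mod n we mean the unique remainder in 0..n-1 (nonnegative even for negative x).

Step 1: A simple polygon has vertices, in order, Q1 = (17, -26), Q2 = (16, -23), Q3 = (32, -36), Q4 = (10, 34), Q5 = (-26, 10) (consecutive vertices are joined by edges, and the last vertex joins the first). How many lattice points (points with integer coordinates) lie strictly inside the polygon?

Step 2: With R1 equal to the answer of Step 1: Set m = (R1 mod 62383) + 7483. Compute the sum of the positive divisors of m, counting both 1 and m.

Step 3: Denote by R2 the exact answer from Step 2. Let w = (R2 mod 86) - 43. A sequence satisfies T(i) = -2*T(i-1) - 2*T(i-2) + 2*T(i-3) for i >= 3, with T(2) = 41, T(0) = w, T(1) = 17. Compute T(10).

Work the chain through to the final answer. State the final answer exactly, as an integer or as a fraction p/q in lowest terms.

8368

Step 1: cross terms: (17*-23 - 16*-26)=25, (16*-36 - 32*-23)=160, (32*34 - 10*-36)=1448, (10*10 - -26*34)=984, (-26*-26 - 17*10)=506; twice the area = |3123| = 3123; area = 3123/2; boundary points = 1 + 1 + 2 + 12 + 1 = 17; strictly interior points = area - boundary/2 + 1 = 1554; answer 1554
Step 2: R1 = 1554; m = 9037; 9037 = 7 * 1291; sigma = (1 + 7) * (1 + 1291) = 8 * 1292 = 10336; answer 10336
Step 3: R2 = 10336; w = -27; T(3) = -2*(41) - 2*(17) + 2*(-27) = -170; iterating: T(3)=-170, T(4)=292, T(5)=-162, T(6)=-600, T(7)=2108, T(8)=-3340, T(9)=1264, T(10)=8368; answer 8368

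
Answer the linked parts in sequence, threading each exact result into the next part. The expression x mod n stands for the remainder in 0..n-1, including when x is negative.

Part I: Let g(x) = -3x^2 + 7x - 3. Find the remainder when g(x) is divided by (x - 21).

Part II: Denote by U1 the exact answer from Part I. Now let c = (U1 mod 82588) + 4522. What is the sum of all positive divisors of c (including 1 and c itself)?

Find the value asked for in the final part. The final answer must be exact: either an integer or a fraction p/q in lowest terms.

Part I: remainder = value at the root: -3*(21)^2 + 7*(21)^1 - 3 = (-1323) + (147) + (-3) = -1179; answer -1179
Part II: U1 = -1179; c = 85931; 85931 is prime, so its only divisors are 1 and 85931; sigma = 1 + 85931 = 85932; answer 85932

85932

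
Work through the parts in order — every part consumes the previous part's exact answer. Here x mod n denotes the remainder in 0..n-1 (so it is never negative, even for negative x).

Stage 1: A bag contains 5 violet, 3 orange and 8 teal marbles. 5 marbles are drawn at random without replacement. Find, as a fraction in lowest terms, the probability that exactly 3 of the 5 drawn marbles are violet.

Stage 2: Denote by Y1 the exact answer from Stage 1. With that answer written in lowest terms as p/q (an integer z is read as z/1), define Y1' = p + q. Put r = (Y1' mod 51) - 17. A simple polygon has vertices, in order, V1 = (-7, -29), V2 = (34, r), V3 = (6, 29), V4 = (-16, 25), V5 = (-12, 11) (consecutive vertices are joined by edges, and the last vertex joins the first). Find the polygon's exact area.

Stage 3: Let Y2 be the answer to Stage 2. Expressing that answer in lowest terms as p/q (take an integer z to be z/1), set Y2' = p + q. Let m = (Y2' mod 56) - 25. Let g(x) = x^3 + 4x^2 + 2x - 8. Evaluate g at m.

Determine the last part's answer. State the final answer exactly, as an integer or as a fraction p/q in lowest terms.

Stage 1: total draws C(16,5) = 4368; favorable C(5,3)*C(11,2) = 550; P = 275/2184; answer 275/2184
Stage 2: Y1 = 275/2184; threaded value p + q = 2459; r = -6; cross terms: (-7*-6 - 34*-29)=1028, (34*29 - 6*-6)=1022, (6*25 - -16*29)=614, (-16*11 - -12*25)=124, (-12*-29 - -7*11)=425; twice the area = |3213| = 3213; area = 3213/2; answer 3213/2
Stage 3: Y2 = 3213/2; threaded value p + q = 3215; m = -2; 1*(-2)^3 + 4*(-2)^2 + 2*(-2)^1 - 8 = (-8) + (16) + (-4) + (-8) = -4; answer -4

-4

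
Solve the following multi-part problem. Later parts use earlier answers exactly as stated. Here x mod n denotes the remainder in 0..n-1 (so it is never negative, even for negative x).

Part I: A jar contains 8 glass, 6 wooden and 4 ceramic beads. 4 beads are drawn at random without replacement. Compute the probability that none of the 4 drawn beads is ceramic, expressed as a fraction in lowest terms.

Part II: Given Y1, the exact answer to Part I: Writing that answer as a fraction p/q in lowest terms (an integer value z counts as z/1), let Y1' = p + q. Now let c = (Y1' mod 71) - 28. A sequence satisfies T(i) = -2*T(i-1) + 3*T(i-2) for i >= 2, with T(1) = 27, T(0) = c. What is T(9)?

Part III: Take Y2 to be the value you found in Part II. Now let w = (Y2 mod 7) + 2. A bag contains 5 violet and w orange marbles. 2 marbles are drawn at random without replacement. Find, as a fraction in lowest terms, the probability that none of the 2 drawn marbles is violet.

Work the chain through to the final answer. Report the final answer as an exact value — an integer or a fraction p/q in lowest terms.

1/21

Part I: total draws C(18,4) = 3060; favorable C(14,4) = 1001; P = 1001/3060; answer 1001/3060
Part II: Y1 = 1001/3060; threaded value p + q = 4061; c = -14; T(2) = -2*(27) + 3*(-14) = -96; iterating: T(2)=-96, T(3)=273, T(4)=-834, T(5)=2487, T(6)=-7476, T(7)=22413, T(8)=-67254, T(9)=201747; answer 201747
Part III: Y2 = 201747; w = 2; total draws C(7,2) = 21; favorable C(2,2) = 1; P = 1/21; answer 1/21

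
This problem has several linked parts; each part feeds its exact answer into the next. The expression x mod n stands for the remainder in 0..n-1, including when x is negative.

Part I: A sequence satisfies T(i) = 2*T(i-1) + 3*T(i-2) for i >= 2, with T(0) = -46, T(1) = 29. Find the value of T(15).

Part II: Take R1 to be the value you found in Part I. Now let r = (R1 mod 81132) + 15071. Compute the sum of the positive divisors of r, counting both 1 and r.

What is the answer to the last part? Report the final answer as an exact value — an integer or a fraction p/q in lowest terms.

Part I: T(2) = 2*(29) + 3*(-46) = -80; iterating: T(2)=-80, T(3)=-73, T(4)=-386, T(5)=-991, T(6)=-3140, T(7)=-9253, T(8)=-27926, T(9)=-83611, T(10)=-251000, T(11)=-752833, T(12)=-2258666, T(13)=-6775831, T(14)=-20327660, T(15)=-60982813; answer -60982813
Part II: R1 = -60982813; r = 43522; 43522 = 2 * 47 * 463; sigma = (1 + 2) * (1 + 47) * (1 + 463) = 3 * 48 * 464 = 66816; answer 66816

66816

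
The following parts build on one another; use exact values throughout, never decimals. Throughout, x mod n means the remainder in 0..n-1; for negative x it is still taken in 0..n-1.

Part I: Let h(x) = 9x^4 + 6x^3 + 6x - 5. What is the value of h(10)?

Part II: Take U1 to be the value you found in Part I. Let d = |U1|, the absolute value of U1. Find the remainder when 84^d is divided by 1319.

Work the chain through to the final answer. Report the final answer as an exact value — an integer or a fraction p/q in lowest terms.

Part I: 9*(10)^4 + 6*(10)^3 + 6*(10)^1 - 5 = (90000) + (6000) + (60) + (-5) = 96055; answer 96055
Part II: U1 = 96055; d = 96055; squarings mod 1319: 84^1=84, 84^2=461, 84^4=162, 84^8=1183, 84^16=30, 84^32=900, 84^64=134, 84^128=809, 84^256=257, 84^512=99, 84^1024=568, 84^2048=788, 84^4096=1014, 84^8192=695, 84^16384=271, 84^32768=896, 84^65536=864; 84^96055 = 84^1 * 84^2 * 84^4 * 84^16 * 84^32 * 84^256 * 84^512 * 84^1024 * 84^4096 * 84^8192 * 84^16384 * 84^65536 = 7 (mod 1319); answer 7

7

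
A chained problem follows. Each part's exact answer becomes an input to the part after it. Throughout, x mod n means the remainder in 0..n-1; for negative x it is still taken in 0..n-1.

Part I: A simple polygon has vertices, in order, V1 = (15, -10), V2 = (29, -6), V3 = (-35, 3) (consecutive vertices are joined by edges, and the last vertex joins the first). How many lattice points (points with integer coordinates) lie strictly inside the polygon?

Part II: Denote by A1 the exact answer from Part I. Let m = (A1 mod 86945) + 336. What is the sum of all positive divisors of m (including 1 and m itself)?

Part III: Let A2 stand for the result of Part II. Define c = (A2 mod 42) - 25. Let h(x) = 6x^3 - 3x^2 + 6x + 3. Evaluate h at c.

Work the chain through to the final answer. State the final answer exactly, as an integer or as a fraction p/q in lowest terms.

7692

Part I: cross terms: (15*-6 - 29*-10)=200, (29*3 - -35*-6)=-123, (-35*-10 - 15*3)=305; twice the area = |382| = 382; area = 191; boundary points = 2 + 1 + 1 = 4; strictly interior points = area - boundary/2 + 1 = 190; answer 190
Part II: A1 = 190; m = 526; 526 = 2 * 263; sigma = (1 + 2) * (1 + 263) = 3 * 264 = 792; answer 792
Part III: A2 = 792; c = 11; 6*(11)^3 - 3*(11)^2 + 6*(11)^1 + 3 = (7986) + (-363) + (66) + (3) = 7692; answer 7692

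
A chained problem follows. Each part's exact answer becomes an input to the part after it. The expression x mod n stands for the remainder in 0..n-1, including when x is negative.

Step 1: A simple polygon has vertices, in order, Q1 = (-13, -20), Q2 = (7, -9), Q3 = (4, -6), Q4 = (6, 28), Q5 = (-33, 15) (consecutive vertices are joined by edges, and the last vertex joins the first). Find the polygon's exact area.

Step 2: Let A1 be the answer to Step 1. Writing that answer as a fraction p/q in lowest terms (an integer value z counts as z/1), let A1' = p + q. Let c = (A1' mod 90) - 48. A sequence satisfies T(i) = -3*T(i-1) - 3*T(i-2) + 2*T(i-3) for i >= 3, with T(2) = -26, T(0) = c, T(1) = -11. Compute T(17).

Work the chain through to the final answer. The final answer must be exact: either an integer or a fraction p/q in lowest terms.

Step 1: cross terms: (-13*-9 - 7*-20)=257, (7*-6 - 4*-9)=-6, (4*28 - 6*-6)=148, (6*15 - -33*28)=1014, (-33*-20 - -13*15)=855; twice the area = |2268| = 2268; area = 1134; answer 1134
Step 2: A1 = 1134; threaded value p + q = 1135; c = 7; T(3) = -3*(-26) - 3*(-11) + 2*(7) = 125; iterating: T(3)=125, T(4)=-319, T(5)=530, T(6)=-383, T(7)=-1079, T(8)=5446, T(9)=-13867, T(10)=23105, T(11)=-16822, T(12)=-46583, T(13)=236425, T(14)=-603170, T(15)=1007069, T(16)=-738847, T(17)=-2011006; answer -2011006

-2011006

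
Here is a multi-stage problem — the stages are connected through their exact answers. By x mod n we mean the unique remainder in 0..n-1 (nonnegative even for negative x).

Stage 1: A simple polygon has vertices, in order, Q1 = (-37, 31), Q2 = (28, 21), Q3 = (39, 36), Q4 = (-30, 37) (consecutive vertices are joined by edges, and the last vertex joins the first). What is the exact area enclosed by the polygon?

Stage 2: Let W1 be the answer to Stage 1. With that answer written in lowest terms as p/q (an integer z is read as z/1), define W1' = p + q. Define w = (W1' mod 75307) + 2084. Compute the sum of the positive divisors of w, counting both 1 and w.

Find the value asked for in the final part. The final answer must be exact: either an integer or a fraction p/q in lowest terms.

Stage 1: cross terms: (-37*21 - 28*31)=-1645, (28*36 - 39*21)=189, (39*37 - -30*36)=2523, (-30*31 - -37*37)=439; twice the area = |1506| = 1506; area = 753; answer 753
Stage 2: W1 = 753; threaded value p + q = 754; w = 2838; 2838 = 2 * 3 * 11 * 43; sigma = (1 + 2) * (1 + 3) * (1 + 11) * (1 + 43) = 3 * 4 * 12 * 44 = 6336; answer 6336

6336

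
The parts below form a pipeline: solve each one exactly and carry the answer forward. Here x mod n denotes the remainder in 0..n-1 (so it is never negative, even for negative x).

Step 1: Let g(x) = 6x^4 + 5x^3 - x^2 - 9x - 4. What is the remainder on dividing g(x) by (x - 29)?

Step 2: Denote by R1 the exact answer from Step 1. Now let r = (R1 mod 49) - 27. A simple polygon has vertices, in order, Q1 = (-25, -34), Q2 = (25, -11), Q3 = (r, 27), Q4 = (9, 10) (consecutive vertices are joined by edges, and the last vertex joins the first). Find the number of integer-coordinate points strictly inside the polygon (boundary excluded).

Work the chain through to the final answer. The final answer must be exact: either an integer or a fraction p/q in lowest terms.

948

Step 1: remainder = value at the root: 6*(29)^4 + 5*(29)^3 - 1*(29)^2 - 9*(29)^1 - 4 = (4243686) + (121945) + (-841) + (-261) + (-4) = 4364525; answer 4364525
Step 2: R1 = 4364525; r = 19; cross terms: (-25*-11 - 25*-34)=1125, (25*27 - 19*-11)=884, (19*10 - 9*27)=-53, (9*-34 - -25*10)=-56; twice the area = |1900| = 1900; area = 950; boundary points = 1 + 2 + 1 + 2 = 6; strictly interior points = area - boundary/2 + 1 = 948; answer 948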